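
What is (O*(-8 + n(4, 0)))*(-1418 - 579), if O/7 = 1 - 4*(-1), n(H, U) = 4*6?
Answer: -1118320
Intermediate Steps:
n(H, U) = 24
O = 35 (O = 7*(1 - 4*(-1)) = 7*(1 + 4) = 7*5 = 35)
(O*(-8 + n(4, 0)))*(-1418 - 579) = (35*(-8 + 24))*(-1418 - 579) = (35*16)*(-1997) = 560*(-1997) = -1118320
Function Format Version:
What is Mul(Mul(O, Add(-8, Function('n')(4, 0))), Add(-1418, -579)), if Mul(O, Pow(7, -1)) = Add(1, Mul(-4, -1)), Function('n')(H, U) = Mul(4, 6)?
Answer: -1118320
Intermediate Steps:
Function('n')(H, U) = 24
O = 35 (O = Mul(7, Add(1, Mul(-4, -1))) = Mul(7, Add(1, 4)) = Mul(7, 5) = 35)
Mul(Mul(O, Add(-8, Function('n')(4, 0))), Add(-1418, -579)) = Mul(Mul(35, Add(-8, 24)), Add(-1418, -579)) = Mul(Mul(35, 16), -1997) = Mul(560, -1997) = -1118320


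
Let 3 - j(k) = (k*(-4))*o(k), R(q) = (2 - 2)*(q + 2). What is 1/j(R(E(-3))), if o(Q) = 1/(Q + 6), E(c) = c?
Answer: ⅓ ≈ 0.33333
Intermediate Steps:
o(Q) = 1/(6 + Q)
R(q) = 0 (R(q) = 0*(2 + q) = 0)
j(k) = 3 + 4*k/(6 + k) (j(k) = 3 - k*(-4)/(6 + k) = 3 - (-4*k)/(6 + k) = 3 - (-4)*k/(6 + k) = 3 + 4*k/(6 + k))
1/j(R(E(-3))) = 1/((18 + 7*0)/(6 + 0)) = 1/((18 + 0)/6) = 1/((⅙)*18) = 1/3 = ⅓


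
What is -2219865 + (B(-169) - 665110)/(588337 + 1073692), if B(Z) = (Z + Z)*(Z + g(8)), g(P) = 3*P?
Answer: -3689480622185/1662029 ≈ -2.2199e+6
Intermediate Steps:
B(Z) = 2*Z*(24 + Z) (B(Z) = (Z + Z)*(Z + 3*8) = (2*Z)*(Z + 24) = (2*Z)*(24 + Z) = 2*Z*(24 + Z))
-2219865 + (B(-169) - 665110)/(588337 + 1073692) = -2219865 + (2*(-169)*(24 - 169) - 665110)/(588337 + 1073692) = -2219865 + (2*(-169)*(-145) - 665110)/1662029 = -2219865 + (49010 - 665110)*(1/1662029) = -2219865 - 616100*1/1662029 = -2219865 - 616100/1662029 = -3689480622185/1662029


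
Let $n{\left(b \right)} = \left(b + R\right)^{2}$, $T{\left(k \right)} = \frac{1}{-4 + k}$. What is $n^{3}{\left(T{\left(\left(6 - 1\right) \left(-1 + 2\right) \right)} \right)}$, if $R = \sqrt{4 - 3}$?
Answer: $64$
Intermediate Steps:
$R = 1$ ($R = \sqrt{1} = 1$)
$n{\left(b \right)} = \left(1 + b\right)^{2}$ ($n{\left(b \right)} = \left(b + 1\right)^{2} = \left(1 + b\right)^{2}$)
$n^{3}{\left(T{\left(\left(6 - 1\right) \left(-1 + 2\right) \right)} \right)} = \left(\left(1 + \frac{1}{-4 + \left(6 - 1\right) \left(-1 + 2\right)}\right)^{2}\right)^{3} = \left(\left(1 + \frac{1}{-4 + 5 \cdot 1}\right)^{2}\right)^{3} = \left(\left(1 + \frac{1}{-4 + 5}\right)^{2}\right)^{3} = \left(\left(1 + 1^{-1}\right)^{2}\right)^{3} = \left(\left(1 + 1\right)^{2}\right)^{3} = \left(2^{2}\right)^{3} = 4^{3} = 64$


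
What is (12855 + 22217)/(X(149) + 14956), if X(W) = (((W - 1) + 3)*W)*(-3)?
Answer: -35072/52541 ≈ -0.66752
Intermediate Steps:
X(W) = -3*W*(2 + W) (X(W) = (((-1 + W) + 3)*W)*(-3) = ((2 + W)*W)*(-3) = (W*(2 + W))*(-3) = -3*W*(2 + W))
(12855 + 22217)/(X(149) + 14956) = (12855 + 22217)/(-3*149*(2 + 149) + 14956) = 35072/(-3*149*151 + 14956) = 35072/(-67497 + 14956) = 35072/(-52541) = 35072*(-1/52541) = -35072/52541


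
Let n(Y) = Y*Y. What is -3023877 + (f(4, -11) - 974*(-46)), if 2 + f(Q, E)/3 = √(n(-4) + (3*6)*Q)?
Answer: -2979079 + 6*√22 ≈ -2.9791e+6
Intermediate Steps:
n(Y) = Y²
f(Q, E) = -6 + 3*√(16 + 18*Q) (f(Q, E) = -6 + 3*√((-4)² + (3*6)*Q) = -6 + 3*√(16 + 18*Q))
-3023877 + (f(4, -11) - 974*(-46)) = -3023877 + ((-6 + 3*√(16 + 18*4)) - 974*(-46)) = -3023877 + ((-6 + 3*√(16 + 72)) + 44804) = -3023877 + ((-6 + 3*√88) + 44804) = -3023877 + ((-6 + 3*(2*√22)) + 44804) = -3023877 + ((-6 + 6*√22) + 44804) = -3023877 + (44798 + 6*√22) = -2979079 + 6*√22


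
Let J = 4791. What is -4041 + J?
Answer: 750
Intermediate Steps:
-4041 + J = -4041 + 4791 = 750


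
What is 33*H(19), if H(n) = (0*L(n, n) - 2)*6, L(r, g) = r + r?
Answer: -396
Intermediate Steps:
L(r, g) = 2*r
H(n) = -12 (H(n) = (0*(2*n) - 2)*6 = (0 - 2)*6 = -2*6 = -12)
33*H(19) = 33*(-12) = -396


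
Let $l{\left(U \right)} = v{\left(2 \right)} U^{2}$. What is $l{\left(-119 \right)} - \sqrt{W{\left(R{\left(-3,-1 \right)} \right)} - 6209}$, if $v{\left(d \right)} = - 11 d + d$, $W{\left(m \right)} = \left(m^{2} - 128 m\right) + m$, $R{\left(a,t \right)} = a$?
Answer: $-283220 - 23 i \sqrt{11} \approx -2.8322 \cdot 10^{5} - 76.282 i$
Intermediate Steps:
$W{\left(m \right)} = m^{2} - 127 m$
$v{\left(d \right)} = - 10 d$
$l{\left(U \right)} = - 20 U^{2}$ ($l{\left(U \right)} = \left(-10\right) 2 U^{2} = - 20 U^{2}$)
$l{\left(-119 \right)} - \sqrt{W{\left(R{\left(-3,-1 \right)} \right)} - 6209} = - 20 \left(-119\right)^{2} - \sqrt{- 3 \left(-127 - 3\right) - 6209} = \left(-20\right) 14161 - \sqrt{\left(-3\right) \left(-130\right) - 6209} = -283220 - \sqrt{390 - 6209} = -283220 - \sqrt{-5819} = -283220 - 23 i \sqrt{11}$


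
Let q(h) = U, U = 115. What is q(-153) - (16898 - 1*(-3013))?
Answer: -19796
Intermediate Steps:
q(h) = 115
q(-153) - (16898 - 1*(-3013)) = 115 - (16898 - 1*(-3013)) = 115 - (16898 + 3013) = 115 - 1*19911 = 115 - 19911 = -19796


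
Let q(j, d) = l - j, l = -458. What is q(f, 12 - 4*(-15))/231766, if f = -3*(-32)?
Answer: -277/115883 ≈ -0.0023903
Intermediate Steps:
f = 96
q(j, d) = -458 - j
q(f, 12 - 4*(-15))/231766 = (-458 - 1*96)/231766 = (-458 - 96)*(1/231766) = -554*1/231766 = -277/115883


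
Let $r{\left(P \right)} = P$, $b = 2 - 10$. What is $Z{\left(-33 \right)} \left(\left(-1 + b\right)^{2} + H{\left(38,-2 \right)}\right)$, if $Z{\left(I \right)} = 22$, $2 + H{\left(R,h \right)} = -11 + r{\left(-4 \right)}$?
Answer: $1408$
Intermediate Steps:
$b = -8$ ($b = 2 - 10 = -8$)
$H{\left(R,h \right)} = -17$ ($H{\left(R,h \right)} = -2 - 15 = -17$)
$Z{\left(-33 \right)} \left(\left(-1 + b\right)^{2} + H{\left(38,-2 \right)}\right) = 22 \left(\left(-1 - 8\right)^{2} - 17\right) = 22 \left(\left(-9\right)^{2} - 17\right) = 22 \left(81 - 17\right) = 22 \cdot 64 = 1408$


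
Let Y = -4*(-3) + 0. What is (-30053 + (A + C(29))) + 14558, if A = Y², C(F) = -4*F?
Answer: -15467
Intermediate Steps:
Y = 12 (Y = 12 + 0 = 12)
A = 144 (A = 12² = 144)
(-30053 + (A + C(29))) + 14558 = (-30053 + (144 - 4*29)) + 14558 = (-30053 + (144 - 116)) + 14558 = (-30053 + 28) + 14558 = -30025 + 14558 = -15467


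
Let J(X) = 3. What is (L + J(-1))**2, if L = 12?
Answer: 225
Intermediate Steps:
(L + J(-1))**2 = (12 + 3)**2 = 15**2 = 225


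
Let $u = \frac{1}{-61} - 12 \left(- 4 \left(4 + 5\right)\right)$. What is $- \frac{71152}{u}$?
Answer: $- \frac{4340272}{26351} \approx -164.71$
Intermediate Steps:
$u = \frac{26351}{61}$ ($u = - \frac{1}{61} - 12 \left(\left(-4\right) 9\right) = - \frac{1}{61} - -432 = - \frac{1}{61} + 432 = \frac{26351}{61} \approx 431.98$)
$- \frac{71152}{u} = - \frac{71152}{\frac{26351}{61}} = \left(-71152\right) \frac{61}{26351} = - \frac{4340272}{26351}$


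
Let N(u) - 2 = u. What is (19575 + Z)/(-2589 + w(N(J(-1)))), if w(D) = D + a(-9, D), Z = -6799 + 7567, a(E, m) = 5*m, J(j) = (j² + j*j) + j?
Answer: -6781/857 ≈ -7.9125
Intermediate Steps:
J(j) = j + 2*j² (J(j) = (j² + j²) + j = 2*j² + j = j + 2*j²)
N(u) = 2 + u
Z = 768
w(D) = 6*D (w(D) = D + 5*D = 6*D)
(19575 + Z)/(-2589 + w(N(J(-1)))) = (19575 + 768)/(-2589 + 6*(2 - (1 + 2*(-1)))) = 20343/(-2589 + 6*(2 - (1 - 2))) = 20343/(-2589 + 6*(2 - 1*(-1))) = 20343/(-2589 + 6*(2 + 1)) = 20343/(-2589 + 6*3) = 20343/(-2589 + 18) = 20343/(-2571) = 20343*(-1/2571) = -6781/857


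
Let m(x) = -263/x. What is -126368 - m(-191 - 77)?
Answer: -33866887/268 ≈ -1.2637e+5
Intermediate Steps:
-126368 - m(-191 - 77) = -126368 - (-263)/(-191 - 77) = -126368 - (-263)/(-268) = -126368 - (-263)*(-1)/268 = -126368 - 1*263/268 = -126368 - 263/268 = -33866887/268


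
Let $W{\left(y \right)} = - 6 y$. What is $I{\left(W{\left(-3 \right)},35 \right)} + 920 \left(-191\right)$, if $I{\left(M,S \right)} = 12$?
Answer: $-175708$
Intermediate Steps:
$I{\left(W{\left(-3 \right)},35 \right)} + 920 \left(-191\right) = 12 + 920 \left(-191\right) = 12 - 175720 = -175708$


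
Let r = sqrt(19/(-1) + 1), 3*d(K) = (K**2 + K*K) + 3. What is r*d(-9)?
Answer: 165*I*sqrt(2) ≈ 233.35*I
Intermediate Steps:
d(K) = 1 + 2*K**2/3 (d(K) = ((K**2 + K*K) + 3)/3 = ((K**2 + K**2) + 3)/3 = (2*K**2 + 3)/3 = (3 + 2*K**2)/3 = 1 + 2*K**2/3)
r = 3*I*sqrt(2) (r = sqrt(19*(-1) + 1) = sqrt(-19 + 1) = sqrt(-18) = 3*I*sqrt(2) ≈ 4.2426*I)
r*d(-9) = (3*I*sqrt(2))*(1 + (2/3)*(-9)**2) = (3*I*sqrt(2))*(1 + (2/3)*81) = (3*I*sqrt(2))*(1 + 54) = (3*I*sqrt(2))*55 = 165*I*sqrt(2)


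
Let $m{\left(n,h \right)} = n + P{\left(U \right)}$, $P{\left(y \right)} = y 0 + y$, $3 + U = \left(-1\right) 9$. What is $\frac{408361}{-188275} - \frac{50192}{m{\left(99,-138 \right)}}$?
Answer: $- \frac{9485426207}{16379925} \approx -579.09$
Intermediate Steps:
$U = -12$ ($U = -3 - 9 = -12$)
$P{\left(y \right)} = y$ ($P{\left(y \right)} = 0 + y = y$)
$m{\left(n,h \right)} = -12 + n$ ($m{\left(n,h \right)} = n - 12 = -12 + n$)
$\frac{408361}{-188275} - \frac{50192}{m{\left(99,-138 \right)}} = \frac{408361}{-188275} - \frac{50192}{-12 + 99} = 408361 \left(- \frac{1}{188275}\right) - \frac{50192}{87} = - \frac{408361}{188275} - \frac{50192}{87} = - \frac{9485426207}{16379925}$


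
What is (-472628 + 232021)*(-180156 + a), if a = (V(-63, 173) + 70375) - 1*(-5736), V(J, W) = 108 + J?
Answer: 25023128000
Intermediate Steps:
a = 76156 (a = ((108 - 63) + 70375) - 1*(-5736) = (45 + 70375) + 5736 = 70420 + 5736 = 76156)
(-472628 + 232021)*(-180156 + a) = (-472628 + 232021)*(-180156 + 76156) = -240607*(-104000) = 25023128000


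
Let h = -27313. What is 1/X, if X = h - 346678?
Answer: -1/373991 ≈ -2.6739e-6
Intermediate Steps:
X = -373991 (X = -27313 - 346678 = -373991)
1/X = 1/(-373991) = -1/373991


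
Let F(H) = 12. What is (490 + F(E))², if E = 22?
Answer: 252004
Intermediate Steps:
(490 + F(E))² = (490 + 12)² = 502² = 252004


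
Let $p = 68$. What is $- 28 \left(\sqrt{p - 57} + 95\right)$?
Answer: $-2660 - 28 \sqrt{11} \approx -2752.9$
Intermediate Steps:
$- 28 \left(\sqrt{p - 57} + 95\right) = - 28 \left(\sqrt{68 - 57} + 95\right) = - 28 \left(\sqrt{11} + 95\right) = - 28 \left(95 + \sqrt{11}\right) = -2660 - 28 \sqrt{11}$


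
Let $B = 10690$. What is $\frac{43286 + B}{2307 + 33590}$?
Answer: $\frac{53976}{35897} \approx 1.5036$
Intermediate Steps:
$\frac{43286 + B}{2307 + 33590} = \frac{43286 + 10690}{2307 + 33590} = \frac{53976}{35897}$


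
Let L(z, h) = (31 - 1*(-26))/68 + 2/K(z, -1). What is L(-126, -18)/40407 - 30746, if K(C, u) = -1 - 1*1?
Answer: -84480046307/2747676 ≈ -30746.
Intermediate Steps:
K(C, u) = -2 (K(C, u) = -1 - 1 = -2)
L(z, h) = -11/68 (L(z, h) = (31 - 1*(-26))/68 + 2/(-2) = (31 + 26)*(1/68) + 2*(-½) = 57*(1/68) - 1 = 57/68 - 1 = -11/68)
L(-126, -18)/40407 - 30746 = -11/68/40407 - 30746 = -11/68*1/40407 - 30746 = -11/2747676 - 30746 = -84480046307/2747676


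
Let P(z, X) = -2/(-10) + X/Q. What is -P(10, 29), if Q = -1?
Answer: 144/5 ≈ 28.800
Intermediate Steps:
P(z, X) = ⅕ - X (P(z, X) = -2/(-10) + X/(-1) = -2*(-⅒) + X*(-1) = ⅕ - X)
-P(10, 29) = -(⅕ - 1*29) = -(⅕ - 29) = -1*(-144/5) = 144/5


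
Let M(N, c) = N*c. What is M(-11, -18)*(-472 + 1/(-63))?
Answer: -654214/7 ≈ -93459.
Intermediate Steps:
M(-11, -18)*(-472 + 1/(-63)) = (-11*(-18))*(-472 + 1/(-63)) = 198*(-472 - 1/63) = 198*(-29737/63) = -654214/7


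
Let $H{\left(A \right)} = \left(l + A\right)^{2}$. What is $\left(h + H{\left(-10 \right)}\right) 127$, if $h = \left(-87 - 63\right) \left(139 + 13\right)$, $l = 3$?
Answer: $-2889377$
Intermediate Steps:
$H{\left(A \right)} = \left(3 + A\right)^{2}$
$h = -22800$ ($h = \left(-150\right) 152 = -22800$)
$\left(h + H{\left(-10 \right)}\right) 127 = \left(-22800 + \left(3 - 10\right)^{2}\right) 127 = \left(-22800 + \left(-7\right)^{2}\right) 127 = \left(-22800 + 49\right) 127 = \left(-22751\right) 127 = -2889377$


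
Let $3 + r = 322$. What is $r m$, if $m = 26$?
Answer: $8294$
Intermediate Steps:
$r = 319$ ($r = -3 + 322 = 319$)
$r m = 319 \cdot 26 = 8294$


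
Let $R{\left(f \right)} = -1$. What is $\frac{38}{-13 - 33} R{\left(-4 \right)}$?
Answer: $\frac{19}{23} \approx 0.82609$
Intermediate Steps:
$\frac{38}{-13 - 33} R{\left(-4 \right)} = \frac{38}{-13 - 33} \left(-1\right) = \frac{38}{-46} \left(-1\right) = 38 \left(- \frac{1}{46}\right) \left(-1\right) = \left(- \frac{19}{23}\right) \left(-1\right) = \frac{19}{23}$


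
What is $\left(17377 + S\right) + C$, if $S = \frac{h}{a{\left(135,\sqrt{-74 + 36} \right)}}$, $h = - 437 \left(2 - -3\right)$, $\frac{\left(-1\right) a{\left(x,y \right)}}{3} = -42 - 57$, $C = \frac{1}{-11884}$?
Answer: $\frac{61306988759}{3529548} \approx 17370.0$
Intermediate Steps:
$C = - \frac{1}{11884} \approx -8.4147 \cdot 10^{-5}$
$a{\left(x,y \right)} = 297$ ($a{\left(x,y \right)} = - 3 \left(-42 - 57\right) = \left(-3\right) \left(-99\right) = 297$)
$h = -2185$ ($h = - 437 \left(2 + 3\right) = \left(-437\right) 5 = -2185$)
$S = - \frac{2185}{297} \approx -7.3569$
$\left(17377 + S\right) + C = \left(17377 - \frac{2185}{297}\right) - \frac{1}{11884} = \frac{5158784}{297} - \frac{1}{11884} = \frac{61306988759}{3529548}$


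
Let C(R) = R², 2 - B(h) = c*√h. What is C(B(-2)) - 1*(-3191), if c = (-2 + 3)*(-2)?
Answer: 3187 + 8*I*√2 ≈ 3187.0 + 11.314*I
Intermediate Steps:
c = -2 (c = 1*(-2) = -2)
B(h) = 2 + 2*√h (B(h) = 2 - (-2)*√h = 2 + 2*√h)
C(B(-2)) - 1*(-3191) = (2 + 2*√(-2))² - 1*(-3191) = (2 + 2*(I*√2))² + 3191 = (2 + 2*I*√2)² + 3191 = 3191 + (2 + 2*I*√2)²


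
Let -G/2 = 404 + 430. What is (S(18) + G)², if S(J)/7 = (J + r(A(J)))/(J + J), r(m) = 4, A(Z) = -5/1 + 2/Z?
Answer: 896822809/324 ≈ 2.7680e+6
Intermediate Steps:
A(Z) = -5 + 2/Z (A(Z) = -5*1 + 2/Z = -5 + 2/Z)
S(J) = 7*(4 + J)/(2*J) (S(J) = 7*((J + 4)/(J + J)) = 7*((4 + J)/((2*J))) = 7*((4 + J)*(1/(2*J))) = 7*((4 + J)/(2*J)) = 7*(4 + J)/(2*J))
G = -1668 (G = -2*(404 + 430) = -2*834 = -1668)
(S(18) + G)² = ((7/2 + 14/18) - 1668)² = ((7/2 + 14*(1/18)) - 1668)² = ((7/2 + 7/9) - 1668)² = (77/18 - 1668)² = (-29947/18)² = 896822809/324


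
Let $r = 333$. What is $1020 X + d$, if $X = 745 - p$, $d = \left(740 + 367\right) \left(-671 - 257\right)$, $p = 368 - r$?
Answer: $-303096$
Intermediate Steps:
$p = 35$ ($p = 368 - 333 = 35$)
$d = -1027296$ ($d = 1107 \left(-928\right) = -1027296$)
$X = 710$ ($X = 745 - 35 = 710$)
$1020 X + d = 1020 \cdot 710 - 1027296 = 724200 - 1027296 = -303096$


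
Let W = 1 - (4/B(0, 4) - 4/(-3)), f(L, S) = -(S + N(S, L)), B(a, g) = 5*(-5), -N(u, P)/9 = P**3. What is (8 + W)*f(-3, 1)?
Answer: -143228/75 ≈ -1909.7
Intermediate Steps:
N(u, P) = -9*P**3
B(a, g) = -25
f(L, S) = -S + 9*L**3 (f(L, S) = -(S - 9*L**3) = -S + 9*L**3)
W = -13/75 (W = 1 - (4/(-25) - 4/(-3)) = 1 - (4*(-1/25) - 4*(-1/3)) = 1 - (-4/25 + 4/3) = 1 - 1*88/75 = 1 - 88/75 = -13/75 ≈ -0.17333)
(8 + W)*f(-3, 1) = (8 - 13/75)*(-1*1 + 9*(-3)**3) = 587*(-1 + 9*(-27))/75 = 587*(-1 - 243)/75 = (587/75)*(-244) = -143228/75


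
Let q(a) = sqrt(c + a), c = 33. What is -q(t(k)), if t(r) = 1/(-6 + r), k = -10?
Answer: -sqrt(527)/4 ≈ -5.7391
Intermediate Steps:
q(a) = sqrt(33 + a)
-q(t(k)) = -sqrt(33 + 1/(-6 - 10)) = -sqrt(33 + 1/(-16)) = -sqrt(33 - 1/16) = -sqrt(527/16) = -sqrt(527)/4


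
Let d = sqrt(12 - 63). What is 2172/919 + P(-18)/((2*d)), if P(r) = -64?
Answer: 2172/919 + 32*I*sqrt(51)/51 ≈ 2.3634 + 4.4809*I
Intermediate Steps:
d = I*sqrt(51) (d = sqrt(-51) = I*sqrt(51) ≈ 7.1414*I)
2172/919 + P(-18)/((2*d)) = 2172/919 - 64*(-I*sqrt(51)/102) = 2172*(1/919) - 64*(-I*sqrt(51)/102) = 2172/919 - (-32)*I*sqrt(51)/51 = 2172/919 + 32*I*sqrt(51)/51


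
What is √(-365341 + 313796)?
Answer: 13*I*√305 ≈ 227.04*I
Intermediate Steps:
√(-365341 + 313796) = √(-51545) = 13*I*√305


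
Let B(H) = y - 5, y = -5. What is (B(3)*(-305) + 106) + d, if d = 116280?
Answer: 119436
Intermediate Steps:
B(H) = -10 (B(H) = -5 - 5 = -10)
(B(3)*(-305) + 106) + d = (-10*(-305) + 106) + 116280 = (3050 + 106) + 116280 = 3156 + 116280 = 119436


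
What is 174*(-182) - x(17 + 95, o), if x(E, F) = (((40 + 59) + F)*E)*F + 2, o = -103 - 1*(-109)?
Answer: -102230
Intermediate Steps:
o = 6 (o = -103 + 109 = 6)
x(E, F) = 2 + E*F*(99 + F) (x(E, F) = ((99 + F)*E)*F + 2 = (E*(99 + F))*F + 2 = E*F*(99 + F) + 2 = 2 + E*F*(99 + F))
174*(-182) - x(17 + 95, o) = 174*(-182) - (2 + (17 + 95)*6² + 99*(17 + 95)*6) = -31668 - (2 + 112*36 + 99*112*6) = -31668 - (2 + 4032 + 66528) = -31668 - 1*70562 = -31668 - 70562 = -102230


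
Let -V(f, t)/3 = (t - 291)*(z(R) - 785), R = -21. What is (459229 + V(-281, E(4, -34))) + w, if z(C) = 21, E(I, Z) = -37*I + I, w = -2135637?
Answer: -2673428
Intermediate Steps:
E(I, Z) = -36*I
V(f, t) = -666972 + 2292*t (V(f, t) = -3*(t - 291)*(21 - 785) = -3*(-291 + t)*(-764) = -3*(222324 - 764*t) = -666972 + 2292*t)
(459229 + V(-281, E(4, -34))) + w = (459229 + (-666972 + 2292*(-36*4))) - 2135637 = (459229 + (-666972 + 2292*(-144))) - 2135637 = (459229 + (-666972 - 330048)) - 2135637 = (459229 - 997020) - 2135637 = -537791 - 2135637 = -2673428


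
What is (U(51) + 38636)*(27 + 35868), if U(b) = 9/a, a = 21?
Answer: 9707982225/7 ≈ 1.3869e+9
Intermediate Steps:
U(b) = 3/7 (U(b) = 9/21 = 9*(1/21) = 3/7)
(U(51) + 38636)*(27 + 35868) = (3/7 + 38636)*(27 + 35868) = (270455/7)*35895 = 9707982225/7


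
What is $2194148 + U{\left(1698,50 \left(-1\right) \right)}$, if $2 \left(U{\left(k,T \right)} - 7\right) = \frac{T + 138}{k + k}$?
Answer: $\frac{1862837606}{849} \approx 2.1942 \cdot 10^{6}$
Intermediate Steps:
$U{\left(k,T \right)} = 7 + \frac{138 + T}{4 k}$ ($U{\left(k,T \right)} = 7 + \frac{\left(T + 138\right) \frac{1}{k + k}}{2} = 7 + \frac{\left(138 + T\right) \frac{1}{2 k}}{2} = 7 + \frac{\frac{1}{2} \frac{1}{k} \left(138 + T\right)}{2} = 7 + \frac{138 + T}{4 k}$)
$2194148 + U{\left(1698,50 \left(-1\right) \right)} = 2194148 + \frac{138 + 50 \left(-1\right) + 28 \cdot 1698}{4 \cdot 1698} = 2194148 + \frac{1}{4} \cdot \frac{1}{1698} \left(138 - 50 + 47544\right) = 2194148 + \frac{1}{4} \cdot \frac{1}{1698} \cdot 47632 = 2194148 + \frac{5954}{849} = \frac{1862837606}{849}$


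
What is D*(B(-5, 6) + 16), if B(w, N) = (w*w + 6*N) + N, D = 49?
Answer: 4067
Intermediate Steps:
B(w, N) = w² + 7*N (B(w, N) = (w² + 6*N) + N = w² + 7*N)
D*(B(-5, 6) + 16) = 49*(((-5)² + 7*6) + 16) = 49*((25 + 42) + 16) = 49*(67 + 16) = 49*83 = 4067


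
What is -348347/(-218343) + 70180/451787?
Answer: 172701957829/98644528941 ≈ 1.7507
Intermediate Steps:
-348347/(-218343) + 70180/451787 = -348347*(-1/218343) + 70180*(1/451787) = 348347/218343 + 70180/451787 = 172701957829/98644528941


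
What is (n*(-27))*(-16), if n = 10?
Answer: 4320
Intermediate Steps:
(n*(-27))*(-16) = (10*(-27))*(-16) = -270*(-16) = 4320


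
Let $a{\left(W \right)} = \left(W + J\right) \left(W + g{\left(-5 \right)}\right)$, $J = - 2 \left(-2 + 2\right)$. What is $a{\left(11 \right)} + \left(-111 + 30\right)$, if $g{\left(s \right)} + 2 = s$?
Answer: $-37$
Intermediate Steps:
$g{\left(s \right)} = -2 + s$
$J = 0$ ($J = \left(-2\right) 0 = 0$)
$a{\left(W \right)} = W \left(-7 + W\right)$ ($a{\left(W \right)} = \left(W + 0\right) \left(W - 7\right) = W \left(W - 7\right) = W \left(-7 + W\right)$)
$a{\left(11 \right)} + \left(-111 + 30\right) = 11 \left(-7 + 11\right) + \left(-111 + 30\right) = 11 \cdot 4 - 81 = 44 - 81 = -37$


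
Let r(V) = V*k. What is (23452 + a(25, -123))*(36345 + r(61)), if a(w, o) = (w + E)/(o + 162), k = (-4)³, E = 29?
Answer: 9891066254/13 ≈ 7.6085e+8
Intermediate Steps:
k = -64
a(w, o) = (29 + w)/(162 + o) (a(w, o) = (w + 29)/(o + 162) = (29 + w)/(162 + o))
r(V) = -64*V (r(V) = V*(-64) = -64*V)
(23452 + a(25, -123))*(36345 + r(61)) = (23452 + (29 + 25)/(162 - 123))*(36345 - 64*61) = (23452 + 54/39)*(36345 - 3904) = (23452 + (1/39)*54)*32441 = (23452 + 18/13)*32441 = (304894/13)*32441 = 9891066254/13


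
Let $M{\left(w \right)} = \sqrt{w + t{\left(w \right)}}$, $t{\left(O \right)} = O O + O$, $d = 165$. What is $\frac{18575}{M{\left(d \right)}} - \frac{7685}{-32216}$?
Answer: $\frac{7685}{32216} + \frac{3715 \sqrt{27555}}{5511} \approx 112.14$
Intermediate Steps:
$t{\left(O \right)} = O + O^{2}$ ($t{\left(O \right)} = O^{2} + O = O + O^{2}$)
$M{\left(w \right)} = \sqrt{w + w \left(1 + w\right)}$
$\frac{18575}{M{\left(d \right)}} - \frac{7685}{-32216} = \frac{18575}{\sqrt{165 \left(2 + 165\right)}} - \frac{7685}{-32216} = \frac{18575}{\sqrt{165 \cdot 167}} - - \frac{7685}{32216} = \frac{18575}{\sqrt{27555}} + \frac{7685}{32216} = 18575 \frac{\sqrt{27555}}{27555} + \frac{7685}{32216} = \frac{3715 \sqrt{27555}}{5511} + \frac{7685}{32216} = \frac{7685}{32216} + \frac{3715 \sqrt{27555}}{5511}$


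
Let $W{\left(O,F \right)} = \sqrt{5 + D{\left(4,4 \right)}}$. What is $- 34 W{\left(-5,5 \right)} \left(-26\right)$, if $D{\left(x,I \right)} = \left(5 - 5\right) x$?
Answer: $884 \sqrt{5} \approx 1976.7$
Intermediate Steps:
$D{\left(x,I \right)} = 0$ ($D{\left(x,I \right)} = \left(5 - 5\right) x = 0 x = 0$)
$W{\left(O,F \right)} = \sqrt{5}$ ($W{\left(O,F \right)} = \sqrt{5 + 0} = \sqrt{5}$)
$- 34 W{\left(-5,5 \right)} \left(-26\right) = - 34 \sqrt{5} \left(-26\right) = 884 \sqrt{5}$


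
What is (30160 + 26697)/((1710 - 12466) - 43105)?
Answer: -56857/53861 ≈ -1.0556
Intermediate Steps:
(30160 + 26697)/((1710 - 12466) - 43105) = 56857/(-10756 - 43105) = 56857/(-53861) = 56857*(-1/53861) = -56857/53861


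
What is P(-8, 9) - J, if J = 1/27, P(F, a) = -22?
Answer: -595/27 ≈ -22.037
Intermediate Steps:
J = 1/27 ≈ 0.037037
P(-8, 9) - J = -22 - 1*1/27 = -22 - 1/27 = -595/27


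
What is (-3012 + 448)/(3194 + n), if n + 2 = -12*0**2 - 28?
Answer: -641/791 ≈ -0.81037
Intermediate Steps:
n = -30 (n = -2 + (-12*0**2 - 28) = -2 + (-12*0 - 28) = -2 + (0 - 28) = -2 - 28 = -30)
(-3012 + 448)/(3194 + n) = (-3012 + 448)/(3194 - 30) = -2564/3164 = -2564*1/3164 = -641/791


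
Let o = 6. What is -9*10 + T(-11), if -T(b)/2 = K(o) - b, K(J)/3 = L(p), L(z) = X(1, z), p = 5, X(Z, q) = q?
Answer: -142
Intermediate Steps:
L(z) = z
K(J) = 15 (K(J) = 3*5 = 15)
T(b) = -30 + 2*b (T(b) = -2*(15 - b) = -30 + 2*b)
-9*10 + T(-11) = -9*10 + (-30 + 2*(-11)) = -90 + (-30 - 22) = -90 - 52 = -142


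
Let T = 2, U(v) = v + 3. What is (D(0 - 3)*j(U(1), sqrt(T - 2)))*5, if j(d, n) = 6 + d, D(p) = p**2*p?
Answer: -1350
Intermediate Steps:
U(v) = 3 + v
D(p) = p**3
(D(0 - 3)*j(U(1), sqrt(T - 2)))*5 = ((0 - 3)**3*(6 + (3 + 1)))*5 = ((-3)**3*(6 + 4))*5 = -27*10*5 = -270*5 = -1350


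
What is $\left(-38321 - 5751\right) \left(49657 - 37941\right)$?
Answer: $-516347552$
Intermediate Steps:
$\left(-38321 - 5751\right) \left(49657 - 37941\right) = \left(-44072\right) 11716 = -516347552$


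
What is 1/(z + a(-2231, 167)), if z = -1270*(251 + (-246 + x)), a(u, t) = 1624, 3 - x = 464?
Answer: 1/580744 ≈ 1.7219e-6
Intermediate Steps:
x = -461 (x = 3 - 1*464 = 3 - 464 = -461)
z = 579120 (z = -1270*(251 + (-246 - 461)) = -1270*(251 - 707) = -1270*(-456) = 579120)
1/(z + a(-2231, 167)) = 1/(579120 + 1624) = 1/580744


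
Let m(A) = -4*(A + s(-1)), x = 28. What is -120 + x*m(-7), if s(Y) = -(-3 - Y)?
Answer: 440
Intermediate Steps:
s(Y) = 3 + Y
m(A) = -8 - 4*A (m(A) = -4*(A + (3 - 1)) = -4*(A + 2) = -4*(2 + A) = -8 - 4*A)
-120 + x*m(-7) = -120 + 28*(-8 - 4*(-7)) = -120 + 28*(-8 + 28) = -120 + 28*20 = -120 + 560 = 440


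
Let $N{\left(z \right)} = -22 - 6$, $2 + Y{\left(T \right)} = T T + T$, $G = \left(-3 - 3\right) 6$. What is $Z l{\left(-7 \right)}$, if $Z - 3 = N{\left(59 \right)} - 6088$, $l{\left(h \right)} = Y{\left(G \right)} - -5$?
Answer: $-7720719$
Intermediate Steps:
$G = -36$ ($G = \left(-6\right) 6 = -36$)
$Y{\left(T \right)} = -2 + T + T^{2}$ ($Y{\left(T \right)} = -2 + \left(T T + T\right) = -2 + \left(T^{2} + T\right) = -2 + \left(T + T^{2}\right) = -2 + T + T^{2}$)
$N{\left(z \right)} = -28$
$l{\left(h \right)} = 1263$ ($l{\left(h \right)} = \left(-2 - 36 + \left(-36\right)^{2}\right) - -5 = \left(-2 - 36 + 1296\right) + 5 = 1258 + 5 = 1263$)
$Z = -6113$ ($Z = 3 - 6116 = -6113$)
$Z l{\left(-7 \right)} = \left(-6113\right) 1263 = -7720719$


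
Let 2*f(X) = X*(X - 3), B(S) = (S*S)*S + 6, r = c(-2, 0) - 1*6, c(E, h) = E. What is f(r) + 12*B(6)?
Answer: 2708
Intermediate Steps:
r = -8 (r = -2 - 1*6 = -2 - 6 = -8)
B(S) = 6 + S**3 (B(S) = S**2*S + 6 = S**3 + 6 = 6 + S**3)
f(X) = X*(-3 + X)/2 (f(X) = (X*(X - 3))/2 = (X*(-3 + X))/2 = X*(-3 + X)/2)
f(r) + 12*B(6) = (1/2)*(-8)*(-3 - 8) + 12*(6 + 6**3) = (1/2)*(-8)*(-11) + 12*(6 + 216) = 44 + 12*222 = 44 + 2664 = 2708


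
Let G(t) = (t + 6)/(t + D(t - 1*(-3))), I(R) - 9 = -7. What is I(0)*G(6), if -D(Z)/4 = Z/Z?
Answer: 12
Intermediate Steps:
I(R) = 2 (I(R) = 9 - 7 = 2)
D(Z) = -4 (D(Z) = -4*Z/Z = -4*1 = -4)
G(t) = (6 + t)/(-4 + t) (G(t) = (t + 6)/(t - 4) = (6 + t)/(-4 + t))
I(0)*G(6) = 2*((6 + 6)/(-4 + 6)) = 2*(12/2) = 2*((½)*12) = 2*6 = 12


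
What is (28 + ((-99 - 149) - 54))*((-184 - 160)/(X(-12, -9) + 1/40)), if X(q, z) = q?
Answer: -3770240/479 ≈ -7871.1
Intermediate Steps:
(28 + ((-99 - 149) - 54))*((-184 - 160)/(X(-12, -9) + 1/40)) = (28 + ((-99 - 149) - 54))*((-184 - 160)/(-12 + 1/40)) = (28 + (-248 - 54))*(-344/(-12 + 1/40)) = (28 - 302)*(-344/(-479/40)) = -(-94256)*(-40)/479 = -274*13760/479 = -3770240/479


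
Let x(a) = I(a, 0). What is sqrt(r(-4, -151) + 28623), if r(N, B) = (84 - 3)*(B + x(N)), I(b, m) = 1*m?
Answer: 2*sqrt(4098) ≈ 128.03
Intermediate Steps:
I(b, m) = m
x(a) = 0
r(N, B) = 81*B (r(N, B) = (84 - 3)*(B + 0) = 81*B)
sqrt(r(-4, -151) + 28623) = sqrt(81*(-151) + 28623) = sqrt(-12231 + 28623) = sqrt(16392) = 2*sqrt(4098)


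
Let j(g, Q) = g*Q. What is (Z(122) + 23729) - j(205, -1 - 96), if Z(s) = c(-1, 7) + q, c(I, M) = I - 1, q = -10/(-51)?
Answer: 2224222/51 ≈ 43612.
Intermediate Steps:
q = 10/51 (q = -10*(-1/51) = 10/51 ≈ 0.19608)
c(I, M) = -1 + I
Z(s) = -92/51 (Z(s) = (-1 - 1) + 10/51 = -2 + 10/51 = -92/51)
j(g, Q) = Q*g
(Z(122) + 23729) - j(205, -1 - 96) = (-92/51 + 23729) - (-1 - 96)*205 = 1210087/51 - (-97)*205 = 1210087/51 - 1*(-19885) = 1210087/51 + 19885 = 2224222/51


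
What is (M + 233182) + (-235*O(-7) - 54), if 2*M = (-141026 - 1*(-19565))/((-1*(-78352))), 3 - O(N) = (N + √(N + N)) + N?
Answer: 35905936171/156704 + 235*I*√14 ≈ 2.2913e+5 + 879.29*I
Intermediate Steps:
O(N) = 3 - 2*N - √2*√N (O(N) = 3 - ((N + √(N + N)) + N) = 3 - ((N + √(2*N)) + N) = 3 - ((N + √2*√N) + N) = 3 - (2*N + √2*√N) = 3 + (-2*N - √2*√N) = 3 - 2*N - √2*√N)
M = -121461/156704 (M = ((-141026 - 1*(-19565))/((-1*(-78352))))/2 = ((-141026 + 19565)/78352)/2 = (-121461*1/78352)/2 = (½)*(-121461/78352) = -121461/156704 ≈ -0.77510)
(M + 233182) + (-235*O(-7) - 54) = (-121461/156704 + 233182) + (-235*(3 - 2*(-7) - √2*√(-7)) - 54) = 36540430667/156704 + (-235*(3 + 14 - √2*I*√7) - 54) = 36540430667/156704 + (-235*(3 + 14 - I*√14) - 54) = 36540430667/156704 + (-235*(17 - I*√14) - 54) = 36540430667/156704 + ((-3995 + 235*I*√14) - 54) = 36540430667/156704 + (-4049 + 235*I*√14) = 35905936171/156704 + 235*I*√14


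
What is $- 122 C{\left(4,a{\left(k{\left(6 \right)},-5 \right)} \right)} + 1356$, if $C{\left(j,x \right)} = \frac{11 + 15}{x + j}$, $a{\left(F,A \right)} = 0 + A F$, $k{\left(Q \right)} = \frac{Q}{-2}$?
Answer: $\frac{22592}{19} \approx 1189.1$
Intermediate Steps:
$k{\left(Q \right)} = - \frac{Q}{2}$ ($k{\left(Q \right)} = Q \left(- \frac{1}{2}\right) = - \frac{Q}{2}$)
$a{\left(F,A \right)} = A F$
$C{\left(j,x \right)} = \frac{26}{j + x}$
$- 122 C{\left(4,a{\left(k{\left(6 \right)},-5 \right)} \right)} + 1356 = - 122 \frac{26}{4 - 5 \left(\left(- \frac{1}{2}\right) 6\right)} + 1356 = - 122 \frac{26}{4 - -15} + 1356 = - 122 \frac{26}{4 + 15} + 1356 = - 122 \cdot \frac{26}{19} + 1356 = - 122 \cdot 26 \cdot \frac{1}{19} + 1356 = \left(-122\right) \frac{26}{19} + 1356 = - \frac{3172}{19} + 1356 = \frac{22592}{19}$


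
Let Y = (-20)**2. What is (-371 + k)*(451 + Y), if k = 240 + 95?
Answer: -30636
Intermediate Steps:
Y = 400
k = 335
(-371 + k)*(451 + Y) = (-371 + 335)*(451 + 400) = -36*851 = -30636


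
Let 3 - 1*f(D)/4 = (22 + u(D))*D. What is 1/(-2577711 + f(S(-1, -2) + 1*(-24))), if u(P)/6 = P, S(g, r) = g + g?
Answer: -1/2591635 ≈ -3.8586e-7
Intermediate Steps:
S(g, r) = 2*g
u(P) = 6*P
f(D) = 12 - 4*D*(22 + 6*D) (f(D) = 12 - 4*(22 + 6*D)*D = 12 - 4*D*(22 + 6*D))
1/(-2577711 + f(S(-1, -2) + 1*(-24))) = 1/(-2577711 + (12 - 88*(2*(-1) + 1*(-24)) - 24*(2*(-1) + 1*(-24))**2)) = 1/(-2577711 + (12 - 88*(-2 - 24) - 24*(-2 - 24)**2)) = 1/(-2577711 + (12 - 88*(-26) - 24*(-26)**2)) = 1/(-2577711 + (12 + 2288 - 24*676)) = 1/(-2577711 + (12 + 2288 - 16224)) = 1/(-2577711 - 13924) = 1/(-2591635) = -1/2591635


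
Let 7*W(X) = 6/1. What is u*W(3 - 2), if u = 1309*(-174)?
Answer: -195228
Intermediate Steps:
W(X) = 6/7 (W(X) = (6/1)/7 = (6*1)/7 = (1/7)*6 = 6/7)
u = -227766
u*W(3 - 2) = -227766*6/7 = -195228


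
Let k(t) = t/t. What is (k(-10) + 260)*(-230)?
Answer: -60030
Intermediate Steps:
k(t) = 1
(k(-10) + 260)*(-230) = (1 + 260)*(-230) = 261*(-230) = -60030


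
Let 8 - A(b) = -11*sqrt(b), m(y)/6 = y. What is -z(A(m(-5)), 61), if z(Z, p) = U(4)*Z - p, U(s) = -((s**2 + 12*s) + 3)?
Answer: 597 + 737*I*sqrt(30) ≈ 597.0 + 4036.7*I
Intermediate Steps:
U(s) = -3 - s**2 - 12*s (U(s) = -(3 + s**2 + 12*s) = -3 - s**2 - 12*s)
m(y) = 6*y
A(b) = 8 + 11*sqrt(b) (A(b) = 8 - (-11)*sqrt(b) = 8 + 11*sqrt(b))
z(Z, p) = -p - 67*Z (z(Z, p) = (-3 - 1*4**2 - 12*4)*Z - p = (-3 - 1*16 - 48)*Z - p = (-3 - 16 - 48)*Z - p = -67*Z - p = -p - 67*Z)
-z(A(m(-5)), 61) = -(-1*61 - 67*(8 + 11*sqrt(6*(-5)))) = -(-61 - 67*(8 + 11*sqrt(-30))) = -(-61 - 67*(8 + 11*(I*sqrt(30)))) = -(-61 - 67*(8 + 11*I*sqrt(30))) = -(-61 + (-536 - 737*I*sqrt(30))) = -(-597 - 737*I*sqrt(30)) = 597 + 737*I*sqrt(30)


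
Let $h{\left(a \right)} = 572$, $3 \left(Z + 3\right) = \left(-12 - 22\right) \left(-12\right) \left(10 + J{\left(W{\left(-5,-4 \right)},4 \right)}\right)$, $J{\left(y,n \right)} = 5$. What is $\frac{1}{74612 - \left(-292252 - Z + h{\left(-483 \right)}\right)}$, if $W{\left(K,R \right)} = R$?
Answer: $\frac{1}{368329} \approx 2.715 \cdot 10^{-6}$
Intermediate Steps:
$Z = 2037$ ($Z = -3 + \frac{\left(-12 - 22\right) \left(-12\right) \left(10 + 5\right)}{3} = -3 + \frac{\left(-34\right) \left(-12\right) 15}{3} = -3 + \frac{408 \cdot 15}{3} = -3 + \frac{1}{3} \cdot 6120 = -3 + 2040 = 2037$)
$\frac{1}{74612 - \left(-292252 - Z + h{\left(-483 \right)}\right)} = \frac{1}{74612 + \left(\left(180365 + \left(2037 + 111887\right)\right) - 572\right)} = \frac{1}{74612 + \left(\left(180365 + 113924\right) - 572\right)} = \frac{1}{74612 + \left(294289 - 572\right)} = \frac{1}{74612 + 293717} = \frac{1}{368329}$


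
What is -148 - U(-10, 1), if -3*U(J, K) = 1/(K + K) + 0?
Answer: -887/6 ≈ -147.83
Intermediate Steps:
U(J, K) = -1/(6*K) (U(J, K) = -(1/(K + K) + 0)/3 = -(1/(2*K) + 0)/3 = -1/(6*K))
-148 - U(-10, 1) = -148 - (-1)/(6*1) = -148 - (-1)/6 = -148 - 1*(-1/6) = -148 + 1/6 = -887/6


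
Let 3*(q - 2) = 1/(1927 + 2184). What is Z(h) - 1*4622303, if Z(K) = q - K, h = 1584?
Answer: -57026373704/12333 ≈ -4.6239e+6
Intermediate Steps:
q = 24667/12333 (q = 2 + 1/(3*(1927 + 2184)) = 2 + (1/3)/4111 = 2 + (1/3)*(1/4111) = 2 + 1/12333 = 24667/12333 ≈ 2.0001)
Z(K) = 24667/12333 - K
Z(h) - 1*4622303 = (24667/12333 - 1*1584) - 1*4622303 = (24667/12333 - 1584) - 4622303 = -19510805/12333 - 4622303 = -57026373704/12333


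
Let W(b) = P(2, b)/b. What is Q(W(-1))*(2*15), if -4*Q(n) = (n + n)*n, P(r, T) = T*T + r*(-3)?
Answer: -375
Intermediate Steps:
P(r, T) = T² - 3*r
W(b) = (-6 + b²)/b (W(b) = (b² - 3*2)/b = (b² - 6)/b = (-6 + b²)/b)
Q(n) = -n²/2 (Q(n) = -(n + n)*n/4 = -2*n*n/4 = -n²/2)
Q(W(-1))*(2*15) = (-(-1 - 6/(-1))²/2)*(2*15) = -(-1 - 6*(-1))²/2*30 = -(-1 + 6)²/2*30 = -½*5²*30 = -½*25*30 = -25/2*30 = -375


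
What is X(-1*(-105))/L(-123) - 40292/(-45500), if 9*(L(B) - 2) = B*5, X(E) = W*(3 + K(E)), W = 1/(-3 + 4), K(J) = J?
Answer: -240139/323375 ≈ -0.74260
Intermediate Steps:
W = 1 (W = 1/1 = 1)
X(E) = 3 + E (X(E) = 1*(3 + E) = 3 + E)
L(B) = 2 + 5*B/9 (L(B) = 2 + (B*5)/9 = 2 + (5*B)/9 = 2 + 5*B/9)
X(-1*(-105))/L(-123) - 40292/(-45500) = (3 - 1*(-105))/(2 + (5/9)*(-123)) - 40292/(-45500) = (3 + 105)/(2 - 205/3) - 40292*(-1/45500) = 108/(-199/3) + 1439/1625 = 108*(-3/199) + 1439/1625 = -324/199 + 1439/1625 = -240139/323375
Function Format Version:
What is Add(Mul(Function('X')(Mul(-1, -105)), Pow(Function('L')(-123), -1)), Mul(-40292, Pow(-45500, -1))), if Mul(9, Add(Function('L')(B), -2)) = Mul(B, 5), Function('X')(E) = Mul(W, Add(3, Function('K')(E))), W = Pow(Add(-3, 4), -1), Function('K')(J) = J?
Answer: Rational(-240139, 323375) ≈ -0.74260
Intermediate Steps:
W = 1 (W = Pow(1, -1) = 1)
Function('X')(E) = Add(3, E) (Function('X')(E) = Mul(1, Add(3, E)) = Add(3, E))
Function('L')(B) = Add(2, Mul(Rational(5, 9), B)) (Function('L')(B) = Add(2, Mul(Rational(1, 9), Mul(B, 5))) = Add(2, Mul(Rational(1, 9), Mul(5, B))) = Add(2, Mul(Rational(5, 9), B)))
Add(Mul(Function('X')(Mul(-1, -105)), Pow(Function('L')(-123), -1)), Mul(-40292, Pow(-45500, -1))) = Add(Mul(Add(3, Mul(-1, -105)), Pow(Add(2, Mul(Rational(5, 9), -123)), -1)), Mul(-40292, Pow(-45500, -1))) = Add(Mul(Add(3, 105), Pow(Add(2, Rational(-205, 3)), -1)), Mul(-40292, Rational(-1, 45500))) = Add(Mul(108, Pow(Rational(-199, 3), -1)), Rational(1439, 1625)) = Add(Mul(108, Rational(-3, 199)), Rational(1439, 1625)) = Add(Rational(-324, 199), Rational(1439, 1625)) = Rational(-240139, 323375)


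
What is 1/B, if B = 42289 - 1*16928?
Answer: 1/25361 ≈ 3.9431e-5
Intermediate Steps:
B = 25361 (B = 42289 - 16928 = 25361)
1/B = 1/25361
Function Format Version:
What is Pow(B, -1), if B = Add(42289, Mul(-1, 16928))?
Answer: Rational(1, 25361) ≈ 3.9431e-5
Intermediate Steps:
B = 25361 (B = Add(42289, -16928) = 25361)
Pow(B, -1) = Pow(25361, -1) = Rational(1, 25361)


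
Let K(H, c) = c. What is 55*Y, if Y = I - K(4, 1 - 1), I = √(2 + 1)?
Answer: 55*√3 ≈ 95.263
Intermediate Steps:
I = √3 ≈ 1.7320
Y = √3 (Y = √3 - (1 - 1) = √3 - 1*0 = √3 + 0 = √3 ≈ 1.7320)
55*Y = 55*√3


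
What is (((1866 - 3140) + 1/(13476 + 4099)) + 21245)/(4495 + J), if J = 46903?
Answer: 175495163/451659925 ≈ 0.38856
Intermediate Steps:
(((1866 - 3140) + 1/(13476 + 4099)) + 21245)/(4495 + J) = (((1866 - 3140) + 1/(13476 + 4099)) + 21245)/(4495 + 46903) = ((-1274 + 1/17575) + 21245)/51398 = ((-1274 + 1/17575) + 21245)*(1/51398) = (-22390549/17575 + 21245)*(1/51398) = (350990326/17575)*(1/51398) = 175495163/451659925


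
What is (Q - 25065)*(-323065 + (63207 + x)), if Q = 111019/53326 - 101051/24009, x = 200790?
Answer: 947850648640937110/640151967 ≈ 1.4807e+9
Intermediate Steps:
Q = -2723190455/1280303934 (Q = 111019*(1/53326) - 101051*1/24009 = 111019/53326 - 101051/24009 = -2723190455/1280303934 ≈ -2.1270)
(Q - 25065)*(-323065 + (63207 + x)) = (-2723190455/1280303934 - 25065)*(-323065 + (63207 + 200790)) = -32093541296165*(-323065 + 263997)/1280303934 = -32093541296165/1280303934*(-59068) = 947850648640937110/640151967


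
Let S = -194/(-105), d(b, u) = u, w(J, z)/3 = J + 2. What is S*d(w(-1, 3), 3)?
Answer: 194/35 ≈ 5.5429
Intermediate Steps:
w(J, z) = 6 + 3*J (w(J, z) = 3*(J + 2) = 3*(2 + J) = 6 + 3*J)
S = 194/105 (S = -194*(-1/105) = 194/105 ≈ 1.8476)
S*d(w(-1, 3), 3) = (194/105)*3 = 194/35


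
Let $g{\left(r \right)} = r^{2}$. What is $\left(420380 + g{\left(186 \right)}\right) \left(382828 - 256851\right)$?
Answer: $57316511552$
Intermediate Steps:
$\left(420380 + g{\left(186 \right)}\right) \left(382828 - 256851\right) = \left(420380 + 186^{2}\right) \left(382828 - 256851\right) = \left(420380 + 34596\right) 125977 = 454976 \cdot 125977 = 57316511552$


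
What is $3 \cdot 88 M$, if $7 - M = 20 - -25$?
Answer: $-10032$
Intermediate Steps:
$M = -38$ ($M = 7 - \left(20 - -25\right) = 7 - \left(20 + 25\right) = 7 - 45 = -38$)
$3 \cdot 88 M = 3 \cdot 88 \left(-38\right) = 264 \left(-38\right) = -10032$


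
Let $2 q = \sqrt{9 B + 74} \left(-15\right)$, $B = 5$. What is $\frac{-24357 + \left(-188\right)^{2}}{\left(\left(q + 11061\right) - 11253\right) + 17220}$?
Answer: $\frac{83149616}{128864929} + \frac{109870 \sqrt{119}}{386594787} \approx 0.64835$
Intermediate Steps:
$q = - \frac{15 \sqrt{119}}{2}$ ($q = \frac{\sqrt{9 \cdot 5 + 74} \left(-15\right)}{2} = \frac{\sqrt{45 + 74} \left(-15\right)}{2} = \frac{\sqrt{119} \left(-15\right)}{2} = \frac{\left(-15\right) \sqrt{119}}{2} = - \frac{15 \sqrt{119}}{2} \approx -81.815$)
$\frac{-24357 + \left(-188\right)^{2}}{\left(\left(q + 11061\right) - 11253\right) + 17220} = \frac{-24357 + \left(-188\right)^{2}}{\left(\left(- \frac{15 \sqrt{119}}{2} + 11061\right) - 11253\right) + 17220} = \frac{-24357 + 35344}{\left(\left(11061 - \frac{15 \sqrt{119}}{2}\right) - 11253\right) + 17220} = \frac{10987}{\left(-192 - \frac{15 \sqrt{119}}{2}\right) + 17220} = \frac{10987}{17028 - \frac{15 \sqrt{119}}{2}}$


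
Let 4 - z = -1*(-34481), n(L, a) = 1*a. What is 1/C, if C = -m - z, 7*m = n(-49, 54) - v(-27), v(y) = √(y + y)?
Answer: 1688995/58218451279 - 21*I*√6/58218451279 ≈ 2.9011e-5 - 8.8356e-10*I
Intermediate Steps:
n(L, a) = a
v(y) = √2*√y (v(y) = √(2*y) = √2*√y)
m = 54/7 - 3*I*√6/7 (m = (54 - √2*√(-27))/7 = (54 - √2*3*I*√3)/7 = (54 - 3*I*√6)/7 = 54/7 - 3*I*√6/7 ≈ 7.7143 - 1.0498*I)
z = -34477 (z = 4 - (-1)*(-34481) = 4 - 1*34481 = 4 - 34481 = -34477)
C = 241285/7 + 3*I*√6/7 (C = -(54/7 - 3*I*√6/7) - 1*(-34477) = (-54/7 + 3*I*√6/7) + 34477 = 241285/7 + 3*I*√6/7 ≈ 34469.0 + 1.0498*I)
1/C = 1/(241285/7 + 3*I*√6/7)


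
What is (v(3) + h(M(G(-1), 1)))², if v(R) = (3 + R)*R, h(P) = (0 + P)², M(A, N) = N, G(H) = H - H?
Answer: 361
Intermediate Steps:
G(H) = 0
h(P) = P²
v(R) = R*(3 + R)
(v(3) + h(M(G(-1), 1)))² = (3*(3 + 3) + 1²)² = (3*6 + 1)² = (18 + 1)² = 19² = 361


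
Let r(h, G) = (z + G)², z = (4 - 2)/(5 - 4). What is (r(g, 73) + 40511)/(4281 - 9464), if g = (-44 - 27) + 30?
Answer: -632/71 ≈ -8.9014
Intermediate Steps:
g = -41 (g = -71 + 30 = -41)
z = 2 (z = 2/1 = 2*1 = 2)
r(h, G) = (2 + G)²
(r(g, 73) + 40511)/(4281 - 9464) = ((2 + 73)² + 40511)/(4281 - 9464) = (75² + 40511)/(-5183) = (5625 + 40511)*(-1/5183) = 46136*(-1/5183) = -632/71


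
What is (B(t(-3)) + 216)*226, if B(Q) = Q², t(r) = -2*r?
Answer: 56952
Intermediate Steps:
(B(t(-3)) + 216)*226 = ((-2*(-3))² + 216)*226 = (6² + 216)*226 = (36 + 216)*226 = 252*226 = 56952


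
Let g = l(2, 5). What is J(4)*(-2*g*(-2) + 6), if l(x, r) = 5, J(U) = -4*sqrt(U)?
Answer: -208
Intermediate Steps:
g = 5
J(4)*(-2*g*(-2) + 6) = (-4*sqrt(4))*(-2*5*(-2) + 6) = (-4*2)*(-10*(-2) + 6) = -8*(20 + 6) = -8*26 = -208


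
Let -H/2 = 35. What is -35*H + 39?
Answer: 2489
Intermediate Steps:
H = -70 (H = -2*35 = -70)
-35*H + 39 = -35*(-70) + 39 = 2450 + 39 = 2489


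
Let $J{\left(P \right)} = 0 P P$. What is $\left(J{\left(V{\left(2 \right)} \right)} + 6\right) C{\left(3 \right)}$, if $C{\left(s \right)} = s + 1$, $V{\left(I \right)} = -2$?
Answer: $24$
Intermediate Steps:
$C{\left(s \right)} = 1 + s$
$J{\left(P \right)} = 0$ ($J{\left(P \right)} = 0 P = 0$)
$\left(J{\left(V{\left(2 \right)} \right)} + 6\right) C{\left(3 \right)} = \left(0 + 6\right) \left(1 + 3\right) = 6 \cdot 4 = 24$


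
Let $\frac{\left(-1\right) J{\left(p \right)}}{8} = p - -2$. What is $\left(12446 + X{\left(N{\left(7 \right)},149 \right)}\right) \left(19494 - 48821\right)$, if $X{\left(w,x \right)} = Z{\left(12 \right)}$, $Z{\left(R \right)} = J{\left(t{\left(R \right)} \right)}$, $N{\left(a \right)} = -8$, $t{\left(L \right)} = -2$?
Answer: $-365003842$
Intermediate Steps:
$J{\left(p \right)} = -16 - 8 p$ ($J{\left(p \right)} = - 8 \left(p - -2\right) = - 8 \left(p + 2\right) = - 8 \left(2 + p\right) = -16 - 8 p$)
$Z{\left(R \right)} = 0$ ($Z{\left(R \right)} = -16 - -16 = -16 + 16 = 0$)
$X{\left(w,x \right)} = 0$
$\left(12446 + X{\left(N{\left(7 \right)},149 \right)}\right) \left(19494 - 48821\right) = \left(12446 + 0\right) \left(19494 - 48821\right) = 12446 \left(-29327\right) = -365003842$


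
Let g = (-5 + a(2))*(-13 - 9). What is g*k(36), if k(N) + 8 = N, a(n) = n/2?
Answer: 2464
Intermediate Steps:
a(n) = n/2 (a(n) = n*(½) = n/2)
k(N) = -8 + N
g = 88 (g = (-5 + (½)*2)*(-13 - 9) = (-5 + 1)*(-22) = -4*(-22) = 88)
g*k(36) = 88*(-8 + 36) = 88*28 = 2464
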